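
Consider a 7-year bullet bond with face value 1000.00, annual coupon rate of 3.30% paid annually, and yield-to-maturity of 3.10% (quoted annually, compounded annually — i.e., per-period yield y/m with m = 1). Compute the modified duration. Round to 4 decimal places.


Answer: Modified duration = 6.1769

Derivation:
Coupon per period c = face * coupon_rate / m = 33.000000
Periods per year m = 1; per-period yield y/m = 0.031000
Number of cashflows N = 7
Cashflows (t years, CF_t, discount factor 1/(1+y/m)^(m*t), PV):
  t = 1.0000: CF_t = 33.000000, DF = 0.969932, PV = 32.007759
  t = 2.0000: CF_t = 33.000000, DF = 0.940768, PV = 31.045353
  t = 3.0000: CF_t = 33.000000, DF = 0.912481, PV = 30.111885
  t = 4.0000: CF_t = 33.000000, DF = 0.885045, PV = 29.206484
  t = 5.0000: CF_t = 33.000000, DF = 0.858434, PV = 28.328307
  t = 6.0000: CF_t = 33.000000, DF = 0.832622, PV = 27.476534
  t = 7.0000: CF_t = 1033.000000, DF = 0.807587, PV = 834.237416
Price P = sum_t PV_t = 1012.413739
First compute Macaulay numerator sum_t t * PV_t:
  t * PV_t at t = 1.0000: 32.007759
  t * PV_t at t = 2.0000: 62.090707
  t * PV_t at t = 3.0000: 90.335655
  t * PV_t at t = 4.0000: 116.825936
  t * PV_t at t = 5.0000: 141.641533
  t * PV_t at t = 6.0000: 164.859204
  t * PV_t at t = 7.0000: 5839.661915
Macaulay duration D = 6447.422710 / 1012.413739 = 6.368367
Modified duration = D / (1 + y/m) = 6.368367 / (1 + 0.031000) = 6.176884


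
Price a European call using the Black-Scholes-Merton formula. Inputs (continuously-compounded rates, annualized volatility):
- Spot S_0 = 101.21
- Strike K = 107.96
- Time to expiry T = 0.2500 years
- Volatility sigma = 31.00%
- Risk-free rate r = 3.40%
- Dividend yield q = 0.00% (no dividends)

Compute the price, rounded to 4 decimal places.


d1 = (ln(S/K) + (r - q + 0.5*sigma^2) * T) / (sigma * sqrt(T)) = -0.28419821
d2 = d1 - sigma * sqrt(T) = -0.43919821
exp(-rT) = 0.99153602; exp(-qT) = 1.00000000
C = S_0 * exp(-qT) * N(d1) - K * exp(-rT) * N(d2)
N(d1) = 0.38812925; N(d2) = 0.33025896
C = 101.2100 * 1.00000000 * 0.38812925 - 107.9600 * 0.99153602 * 0.33025896 = 3.9296

Answer: Price = 3.9296


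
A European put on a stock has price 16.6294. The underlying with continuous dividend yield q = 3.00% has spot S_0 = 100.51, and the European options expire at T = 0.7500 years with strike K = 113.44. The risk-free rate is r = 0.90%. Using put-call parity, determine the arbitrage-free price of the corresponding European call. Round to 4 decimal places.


Answer: Call price = 2.2263

Derivation:
Put-call parity: C - P = S_0 * exp(-qT) - K * exp(-rT).
S_0 * exp(-qT) = 100.5100 * 0.97775124 = 98.27377685
K * exp(-rT) = 113.4400 * 0.99327273 = 112.67685850
C = P + S*exp(-qT) - K*exp(-rT)
C = 16.6294 + 98.27377685 - 112.67685850 = 2.2263


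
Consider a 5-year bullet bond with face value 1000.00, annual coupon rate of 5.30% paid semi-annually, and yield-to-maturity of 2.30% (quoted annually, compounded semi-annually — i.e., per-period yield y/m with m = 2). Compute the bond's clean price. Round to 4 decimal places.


Answer: Price = 1140.9331

Derivation:
Coupon per period c = face * coupon_rate / m = 26.500000
Periods per year m = 2; per-period yield y/m = 0.011500
Number of cashflows N = 10
Cashflows (t years, CF_t, discount factor 1/(1+y/m)^(m*t), PV):
  t = 0.5000: CF_t = 26.500000, DF = 0.988631, PV = 26.198715
  t = 1.0000: CF_t = 26.500000, DF = 0.977391, PV = 25.900855
  t = 1.5000: CF_t = 26.500000, DF = 0.966279, PV = 25.606382
  t = 2.0000: CF_t = 26.500000, DF = 0.955293, PV = 25.315256
  t = 2.5000: CF_t = 26.500000, DF = 0.944432, PV = 25.027441
  t = 3.0000: CF_t = 26.500000, DF = 0.933694, PV = 24.742897
  t = 3.5000: CF_t = 26.500000, DF = 0.923079, PV = 24.461589
  t = 4.0000: CF_t = 26.500000, DF = 0.912584, PV = 24.183479
  t = 4.5000: CF_t = 26.500000, DF = 0.902209, PV = 23.908531
  t = 5.0000: CF_t = 1026.500000, DF = 0.891951, PV = 915.587980
Price P = sum_t PV_t = 1140.933124


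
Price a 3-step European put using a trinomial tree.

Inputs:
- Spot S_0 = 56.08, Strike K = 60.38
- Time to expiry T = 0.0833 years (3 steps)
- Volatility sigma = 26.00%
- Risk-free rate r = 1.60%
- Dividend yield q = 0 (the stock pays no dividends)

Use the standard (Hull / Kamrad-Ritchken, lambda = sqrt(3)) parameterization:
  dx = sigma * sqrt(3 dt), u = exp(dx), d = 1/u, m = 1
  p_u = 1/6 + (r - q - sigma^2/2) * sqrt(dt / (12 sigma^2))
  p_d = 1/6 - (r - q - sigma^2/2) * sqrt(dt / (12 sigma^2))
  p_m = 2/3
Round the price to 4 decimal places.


Answer: Price = V(0,0) = 4.5336

Derivation:
dt = T/N = 0.027767; dx = sigma*sqrt(3*dt) = 0.075041
u = exp(dx) = 1.077928; d = 1/u = 0.927706
p_u = 0.163373, p_m = 0.666667, p_d = 0.169960
Discount per step: exp(-r*dt) = 0.999556
Stock lattice S(k, j) with j the centered position index:
  k=0: S(0,+0) = 56.0800
  k=1: S(1,-1) = 52.0257; S(1,+0) = 56.0800; S(1,+1) = 60.4502
  k=2: S(2,-2) = 48.2646; S(2,-1) = 52.0257; S(2,+0) = 56.0800; S(2,+1) = 60.4502; S(2,+2) = 65.1609
  k=3: S(3,-3) = 44.7753; S(3,-2) = 48.2646; S(3,-1) = 52.0257; S(3,+0) = 56.0800; S(3,+1) = 60.4502; S(3,+2) = 65.1609; S(3,+3) = 70.2388
Terminal payoffs V(N, j) = max(K - S_T, 0):
  V(3,-3) = 15.604654; V(3,-2) = 12.115408; V(3,-1) = 8.354254; V(3,+0) = 4.300000; V(3,+1) = 0.000000; V(3,+2) = 0.000000; V(3,+3) = 0.000000
Backward induction: V(k, j) = exp(-r*dt) * [p_u * V(k+1, j+1) + p_m * V(k+1, j) + p_d * V(k+1, j-1)]
  V(2,-2) = exp(-r*dt) * [p_u*8.354254 + p_m*12.115408 + p_d*15.604654] = 12.088595
  V(2,-1) = exp(-r*dt) * [p_u*4.300000 + p_m*8.354254 + p_d*12.115408] = 8.327441
  V(2,+0) = exp(-r*dt) * [p_u*0.000000 + p_m*4.300000 + p_d*8.354254] = 4.284651
  V(2,+1) = exp(-r*dt) * [p_u*0.000000 + p_m*0.000000 + p_d*4.300000] = 0.730503
  V(2,+2) = exp(-r*dt) * [p_u*0.000000 + p_m*0.000000 + p_d*0.000000] = 0.000000
  V(1,-1) = exp(-r*dt) * [p_u*4.284651 + p_m*8.327441 + p_d*12.088595] = 8.302512
  V(1,+0) = exp(-r*dt) * [p_u*0.730503 + p_m*4.284651 + p_d*8.327441] = 4.389159
  V(1,+1) = exp(-r*dt) * [p_u*0.000000 + p_m*0.730503 + p_d*4.284651] = 1.214681
  V(0,+0) = exp(-r*dt) * [p_u*1.214681 + p_m*4.389159 + p_d*8.302512] = 4.533632


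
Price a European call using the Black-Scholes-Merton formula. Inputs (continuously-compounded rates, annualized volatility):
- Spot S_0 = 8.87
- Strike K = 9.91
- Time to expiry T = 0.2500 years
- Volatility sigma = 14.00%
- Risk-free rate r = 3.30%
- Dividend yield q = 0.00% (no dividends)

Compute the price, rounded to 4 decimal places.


d1 = (ln(S/K) + (r - q + 0.5*sigma^2) * T) / (sigma * sqrt(T)) = -1.43099360
d2 = d1 - sigma * sqrt(T) = -1.50099360
exp(-rT) = 0.99178394; exp(-qT) = 1.00000000
C = S_0 * exp(-qT) * N(d1) - K * exp(-rT) * N(d2)
N(d1) = 0.07621602; N(d2) = 0.06667861
C = 8.8700 * 1.00000000 * 0.07621602 - 9.9100 * 0.99178394 * 0.06667861 = 0.0207

Answer: Price = 0.0207


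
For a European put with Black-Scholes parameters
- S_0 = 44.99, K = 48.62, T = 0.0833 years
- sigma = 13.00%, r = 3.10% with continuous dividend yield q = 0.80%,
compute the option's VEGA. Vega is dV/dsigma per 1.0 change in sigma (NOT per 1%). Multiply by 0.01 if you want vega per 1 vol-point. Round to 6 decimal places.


Answer: Vega = 0.703052

Derivation:
d1 = -1.9982521083; d2 = -2.0357723695
phi(d1) = 0.0541799548; exp(-qT) = 0.9993338220; exp(-rT) = 0.9974210313
Vega = S * exp(-qT) * phi(d1) * sqrt(T) = 44.9900 * 0.9993338220 * 0.0541799548 * 0.2886173938 = 0.703052


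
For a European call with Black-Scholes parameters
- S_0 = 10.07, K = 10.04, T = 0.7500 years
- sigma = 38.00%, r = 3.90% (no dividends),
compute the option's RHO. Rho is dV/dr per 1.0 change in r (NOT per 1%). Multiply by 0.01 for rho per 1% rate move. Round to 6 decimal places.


Answer: Rho = 3.462319

Derivation:
d1 = 0.2624925809; d2 = -0.0665970726
phi(d1) = 0.3854323026; exp(-qT) = 1.0000000000; exp(-rT) = 0.9711736407
N(d2) = 0.4734512382
Rho = K*T*exp(-rT)*N(d2) = 10.0400 * 0.7500 * 0.9711736407 * 0.4734512382 = 3.462319


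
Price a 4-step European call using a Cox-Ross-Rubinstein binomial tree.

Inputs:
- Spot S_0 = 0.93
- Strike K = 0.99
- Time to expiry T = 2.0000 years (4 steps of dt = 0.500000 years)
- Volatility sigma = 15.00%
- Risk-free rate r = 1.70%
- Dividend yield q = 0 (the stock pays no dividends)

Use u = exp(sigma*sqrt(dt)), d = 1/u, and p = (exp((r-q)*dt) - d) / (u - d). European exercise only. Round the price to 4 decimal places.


dt = T/N = 0.500000
u = exp(sigma*sqrt(dt)) = 1.111895; d = 1/u = 0.899365
p = (exp((r-q)*dt) - d) / (u - d) = 0.513673
Discount per step: exp(-r*dt) = 0.991536
Stock lattice S(k, i) with i counting down-moves:
  k=0: S(0,0) = 0.9300
  k=1: S(1,0) = 1.0341; S(1,1) = 0.8364
  k=2: S(2,0) = 1.1498; S(2,1) = 0.9300; S(2,2) = 0.7522
  k=3: S(3,0) = 1.2784; S(3,1) = 1.0341; S(3,2) = 0.8364; S(3,3) = 0.6765
  k=4: S(4,0) = 1.4215; S(4,1) = 1.1498; S(4,2) = 0.9300; S(4,3) = 0.7522; S(4,4) = 0.6085
Terminal payoffs V(N, i) = max(S_T - K, 0):
  V(4,0) = 0.431473; V(4,1) = 0.159769; V(4,2) = 0.000000; V(4,3) = 0.000000; V(4,4) = 0.000000
Backward induction: V(k, i) = exp(-r*dt) * [p * V(k+1, i) + (1-p) * V(k+1, i+1)].
  V(3,0) = exp(-r*dt) * [p*0.431473 + (1-p)*0.159769] = 0.296802
  V(3,1) = exp(-r*dt) * [p*0.159769 + (1-p)*0.000000] = 0.081375
  V(3,2) = exp(-r*dt) * [p*0.000000 + (1-p)*0.000000] = 0.000000
  V(3,3) = exp(-r*dt) * [p*0.000000 + (1-p)*0.000000] = 0.000000
  V(2,0) = exp(-r*dt) * [p*0.296802 + (1-p)*0.081375] = 0.190409
  V(2,1) = exp(-r*dt) * [p*0.081375 + (1-p)*0.000000] = 0.041446
  V(2,2) = exp(-r*dt) * [p*0.000000 + (1-p)*0.000000] = 0.000000
  V(1,0) = exp(-r*dt) * [p*0.190409 + (1-p)*0.041446] = 0.116966
  V(1,1) = exp(-r*dt) * [p*0.041446 + (1-p)*0.000000] = 0.021110
  V(0,0) = exp(-r*dt) * [p*0.116966 + (1-p)*0.021110] = 0.069753

Answer: Price = V(0,0) = 0.0698


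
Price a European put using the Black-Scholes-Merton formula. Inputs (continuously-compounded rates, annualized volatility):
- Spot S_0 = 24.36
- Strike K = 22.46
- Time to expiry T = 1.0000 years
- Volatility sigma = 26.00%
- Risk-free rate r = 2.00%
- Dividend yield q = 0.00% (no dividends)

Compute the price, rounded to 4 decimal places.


d1 = (ln(S/K) + (r - q + 0.5*sigma^2) * T) / (sigma * sqrt(T)) = 0.51925574
d2 = d1 - sigma * sqrt(T) = 0.25925574
exp(-rT) = 0.98019867; exp(-qT) = 1.00000000
P = K * exp(-rT) * N(-d2) - S_0 * exp(-qT) * N(-d1)
N(-d1) = 0.30179121; N(-d2) = 0.39771896
P = 22.4600 * 0.98019867 * 0.39771896 - 24.3600 * 1.00000000 * 0.30179121 = 1.4043

Answer: Price = 1.4043


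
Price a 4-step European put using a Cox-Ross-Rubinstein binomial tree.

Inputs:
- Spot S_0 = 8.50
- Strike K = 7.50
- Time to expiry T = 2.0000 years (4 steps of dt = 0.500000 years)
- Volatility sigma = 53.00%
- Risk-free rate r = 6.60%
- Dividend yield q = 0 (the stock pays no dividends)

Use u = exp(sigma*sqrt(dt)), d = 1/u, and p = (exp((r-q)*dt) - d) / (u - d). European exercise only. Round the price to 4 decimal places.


dt = T/N = 0.500000
u = exp(sigma*sqrt(dt)) = 1.454652; d = 1/u = 0.687450
p = (exp((r-q)*dt) - d) / (u - d) = 0.451121
Discount per step: exp(-r*dt) = 0.967539
Stock lattice S(k, i) with i counting down-moves:
  k=0: S(0,0) = 8.5000
  k=1: S(1,0) = 12.3645; S(1,1) = 5.8433
  k=2: S(2,0) = 17.9861; S(2,1) = 8.5000; S(2,2) = 4.0170
  k=3: S(3,0) = 26.1635; S(3,1) = 12.3645; S(3,2) = 5.8433; S(3,3) = 2.7615
  k=4: S(4,0) = 38.0588; S(4,1) = 17.9861; S(4,2) = 8.5000; S(4,3) = 4.0170; S(4,4) = 1.8984
Terminal payoffs V(N, i) = max(K - S_T, 0):
  V(4,0) = 0.000000; V(4,1) = 0.000000; V(4,2) = 0.000000; V(4,3) = 3.483010; V(4,4) = 5.601622
Backward induction: V(k, i) = exp(-r*dt) * [p * V(k+1, i) + (1-p) * V(k+1, i+1)].
  V(3,0) = exp(-r*dt) * [p*0.000000 + (1-p)*0.000000] = 0.000000
  V(3,1) = exp(-r*dt) * [p*0.000000 + (1-p)*0.000000] = 0.000000
  V(3,2) = exp(-r*dt) * [p*0.000000 + (1-p)*3.483010] = 1.849693
  V(3,3) = exp(-r*dt) * [p*3.483010 + (1-p)*5.601622] = 4.495060
  V(2,0) = exp(-r*dt) * [p*0.000000 + (1-p)*0.000000] = 0.000000
  V(2,1) = exp(-r*dt) * [p*0.000000 + (1-p)*1.849693] = 0.982302
  V(2,2) = exp(-r*dt) * [p*1.849693 + (1-p)*4.495060] = 3.194503
  V(1,0) = exp(-r*dt) * [p*0.000000 + (1-p)*0.982302] = 0.521663
  V(1,1) = exp(-r*dt) * [p*0.982302 + (1-p)*3.194503] = 2.125230
  V(0,0) = exp(-r*dt) * [p*0.521663 + (1-p)*2.125230] = 1.356322

Answer: Price = V(0,0) = 1.3563


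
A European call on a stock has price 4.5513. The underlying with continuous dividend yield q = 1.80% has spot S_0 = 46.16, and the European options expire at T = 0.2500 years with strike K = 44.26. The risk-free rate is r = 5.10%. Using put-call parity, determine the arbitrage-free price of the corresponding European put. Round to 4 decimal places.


Answer: Put price = 2.2978

Derivation:
Put-call parity: C - P = S_0 * exp(-qT) - K * exp(-rT).
S_0 * exp(-qT) = 46.1600 * 0.99551011 = 45.95274667
K * exp(-rT) = 44.2600 * 0.98733094 = 43.69926727
P = C - S*exp(-qT) + K*exp(-rT)
P = 4.5513 - 45.95274667 + 43.69926727 = 2.2978


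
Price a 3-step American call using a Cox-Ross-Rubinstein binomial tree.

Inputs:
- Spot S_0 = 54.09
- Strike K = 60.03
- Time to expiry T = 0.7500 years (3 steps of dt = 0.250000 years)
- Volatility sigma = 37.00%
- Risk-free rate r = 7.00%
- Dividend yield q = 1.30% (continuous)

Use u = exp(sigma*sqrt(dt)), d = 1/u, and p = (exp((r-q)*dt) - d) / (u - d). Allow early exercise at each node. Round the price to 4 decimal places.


dt = T/N = 0.250000
u = exp(sigma*sqrt(dt)) = 1.203218; d = 1/u = 0.831104
p = (exp((r-q)*dt) - d) / (u - d) = 0.492450
Discount per step: exp(-r*dt) = 0.982652
Stock lattice S(k, i) with i counting down-moves:
  k=0: S(0,0) = 54.0900
  k=1: S(1,0) = 65.0821; S(1,1) = 44.9544
  k=2: S(2,0) = 78.3080; S(2,1) = 54.0900; S(2,2) = 37.3618
  k=3: S(3,0) = 94.2216; S(3,1) = 65.0821; S(3,2) = 44.9544; S(3,3) = 31.0516
Terminal payoffs V(N, i) = max(S_T - K, 0):
  V(3,0) = 34.191588; V(3,1) = 5.052085; V(3,2) = 0.000000; V(3,3) = 0.000000
Backward induction: V(k, i) = exp(-r*dt) * [p * V(k+1, i) + (1-p) * V(k+1, i+1)]; then take max(V_cont, immediate exercise) for American.
  V(2,0) = exp(-r*dt) * [p*34.191588 + (1-p)*5.052085] = 19.065264; exercise = 18.277965; V(2,0) = max -> 19.065264
  V(2,1) = exp(-r*dt) * [p*5.052085 + (1-p)*0.000000] = 2.444742; exercise = 0.000000; V(2,1) = max -> 2.444742
  V(2,2) = exp(-r*dt) * [p*0.000000 + (1-p)*0.000000] = 0.000000; exercise = 0.000000; V(2,2) = max -> 0.000000
  V(1,0) = exp(-r*dt) * [p*19.065264 + (1-p)*2.444742] = 10.445124; exercise = 5.052085; V(1,0) = max -> 10.445124
  V(1,1) = exp(-r*dt) * [p*2.444742 + (1-p)*0.000000] = 1.183029; exercise = 0.000000; V(1,1) = max -> 1.183029
  V(0,0) = exp(-r*dt) * [p*10.445124 + (1-p)*1.183029] = 5.644502; exercise = 0.000000; V(0,0) = max -> 5.644502

Answer: Price = V(0,0) = 5.6445


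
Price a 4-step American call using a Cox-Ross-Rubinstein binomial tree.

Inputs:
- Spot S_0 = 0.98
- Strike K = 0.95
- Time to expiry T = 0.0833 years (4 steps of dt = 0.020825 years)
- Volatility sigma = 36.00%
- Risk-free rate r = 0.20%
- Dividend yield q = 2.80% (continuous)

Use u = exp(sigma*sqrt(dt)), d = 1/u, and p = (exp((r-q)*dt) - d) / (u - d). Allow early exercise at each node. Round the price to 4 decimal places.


Answer: Price = V(0,0) = 0.0573

Derivation:
dt = T/N = 0.020825
u = exp(sigma*sqrt(dt)) = 1.053324; d = 1/u = 0.949375
p = (exp((r-q)*dt) - d) / (u - d) = 0.481808
Discount per step: exp(-r*dt) = 0.999958
Stock lattice S(k, i) with i counting down-moves:
  k=0: S(0,0) = 0.9800
  k=1: S(1,0) = 1.0323; S(1,1) = 0.9304
  k=2: S(2,0) = 1.0873; S(2,1) = 0.9800; S(2,2) = 0.8833
  k=3: S(3,0) = 1.1453; S(3,1) = 1.0323; S(3,2) = 0.9304; S(3,3) = 0.8386
  k=4: S(4,0) = 1.2064; S(4,1) = 1.0873; S(4,2) = 0.9800; S(4,3) = 0.8833; S(4,4) = 0.7961
Terminal payoffs V(N, i) = max(S_T - K, 0):
  V(4,0) = 0.256353; V(4,1) = 0.137302; V(4,2) = 0.030000; V(4,3) = 0.000000; V(4,4) = 0.000000
Backward induction: V(k, i) = exp(-r*dt) * [p * V(k+1, i) + (1-p) * V(k+1, i+1)]; then take max(V_cont, immediate exercise) for American.
  V(3,0) = exp(-r*dt) * [p*0.256353 + (1-p)*0.137302] = 0.194654; exercise = 0.195282; V(3,0) = max -> 0.195282
  V(3,1) = exp(-r*dt) * [p*0.137302 + (1-p)*0.030000] = 0.081696; exercise = 0.082258; V(3,1) = max -> 0.082258
  V(3,2) = exp(-r*dt) * [p*0.030000 + (1-p)*0.000000] = 0.014454; exercise = 0.000000; V(3,2) = max -> 0.014454
  V(3,3) = exp(-r*dt) * [p*0.000000 + (1-p)*0.000000] = 0.000000; exercise = 0.000000; V(3,3) = max -> 0.000000
  V(2,0) = exp(-r*dt) * [p*0.195282 + (1-p)*0.082258] = 0.136708; exercise = 0.137302; V(2,0) = max -> 0.137302
  V(2,1) = exp(-r*dt) * [p*0.082258 + (1-p)*0.014454] = 0.047120; exercise = 0.030000; V(2,1) = max -> 0.047120
  V(2,2) = exp(-r*dt) * [p*0.014454 + (1-p)*0.000000] = 0.006964; exercise = 0.000000; V(2,2) = max -> 0.006964
  V(1,0) = exp(-r*dt) * [p*0.137302 + (1-p)*0.047120] = 0.090567; exercise = 0.082258; V(1,0) = max -> 0.090567
  V(1,1) = exp(-r*dt) * [p*0.047120 + (1-p)*0.006964] = 0.026310; exercise = 0.000000; V(1,1) = max -> 0.026310
  V(0,0) = exp(-r*dt) * [p*0.090567 + (1-p)*0.026310] = 0.057267; exercise = 0.030000; V(0,0) = max -> 0.057267


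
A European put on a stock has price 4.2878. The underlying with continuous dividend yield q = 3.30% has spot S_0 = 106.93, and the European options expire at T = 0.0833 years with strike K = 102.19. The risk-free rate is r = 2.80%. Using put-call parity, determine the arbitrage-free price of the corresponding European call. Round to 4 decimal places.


Put-call parity: C - P = S_0 * exp(-qT) - K * exp(-rT).
S_0 * exp(-qT) = 106.9300 * 0.99725487 = 106.63646376
K * exp(-rT) = 102.1900 * 0.99767032 = 101.95192979
C = P + S*exp(-qT) - K*exp(-rT)
C = 4.2878 + 106.63646376 - 101.95192979 = 8.9723

Answer: Call price = 8.9723


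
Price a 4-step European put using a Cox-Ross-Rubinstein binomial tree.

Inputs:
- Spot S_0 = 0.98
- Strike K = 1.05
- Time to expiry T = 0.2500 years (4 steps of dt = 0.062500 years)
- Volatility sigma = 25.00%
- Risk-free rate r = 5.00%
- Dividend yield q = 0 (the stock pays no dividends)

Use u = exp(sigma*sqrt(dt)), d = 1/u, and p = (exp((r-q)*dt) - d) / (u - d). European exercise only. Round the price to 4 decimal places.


Answer: Price = V(0,0) = 0.0863

Derivation:
dt = T/N = 0.062500
u = exp(sigma*sqrt(dt)) = 1.064494; d = 1/u = 0.939413
p = (exp((r-q)*dt) - d) / (u - d) = 0.509403
Discount per step: exp(-r*dt) = 0.996880
Stock lattice S(k, i) with i counting down-moves:
  k=0: S(0,0) = 0.9800
  k=1: S(1,0) = 1.0432; S(1,1) = 0.9206
  k=2: S(2,0) = 1.1105; S(2,1) = 0.9800; S(2,2) = 0.8648
  k=3: S(3,0) = 1.1821; S(3,1) = 1.0432; S(3,2) = 0.9206; S(3,3) = 0.8124
  k=4: S(4,0) = 1.2583; S(4,1) = 1.1105; S(4,2) = 0.9800; S(4,3) = 0.8648; S(4,4) = 0.7632
Terminal payoffs V(N, i) = max(K - S_T, 0):
  V(4,0) = 0.000000; V(4,1) = 0.000000; V(4,2) = 0.070000; V(4,3) = 0.185153; V(4,4) = 0.286775
Backward induction: V(k, i) = exp(-r*dt) * [p * V(k+1, i) + (1-p) * V(k+1, i+1)].
  V(3,0) = exp(-r*dt) * [p*0.000000 + (1-p)*0.000000] = 0.000000
  V(3,1) = exp(-r*dt) * [p*0.000000 + (1-p)*0.070000] = 0.034235
  V(3,2) = exp(-r*dt) * [p*0.070000 + (1-p)*0.185153] = 0.126099
  V(3,3) = exp(-r*dt) * [p*0.185153 + (1-p)*0.286775] = 0.234275
  V(2,0) = exp(-r*dt) * [p*0.000000 + (1-p)*0.034235] = 0.016743
  V(2,1) = exp(-r*dt) * [p*0.034235 + (1-p)*0.126099] = 0.079056
  V(2,2) = exp(-r*dt) * [p*0.126099 + (1-p)*0.234275] = 0.178611
  V(1,0) = exp(-r*dt) * [p*0.016743 + (1-p)*0.079056] = 0.047166
  V(1,1) = exp(-r*dt) * [p*0.079056 + (1-p)*0.178611] = 0.127498
  V(0,0) = exp(-r*dt) * [p*0.047166 + (1-p)*0.127498] = 0.086306


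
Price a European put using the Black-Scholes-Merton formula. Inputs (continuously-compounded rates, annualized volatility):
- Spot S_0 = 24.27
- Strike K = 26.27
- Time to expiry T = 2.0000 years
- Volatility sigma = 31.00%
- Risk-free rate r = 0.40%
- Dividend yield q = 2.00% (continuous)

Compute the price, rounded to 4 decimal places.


Answer: Price = 5.7897

Derivation:
d1 = (ln(S/K) + (r - q + 0.5*sigma^2) * T) / (sigma * sqrt(T)) = -0.03441234
d2 = d1 - sigma * sqrt(T) = -0.47281855
exp(-rT) = 0.99203191; exp(-qT) = 0.96078944
P = K * exp(-rT) * N(-d2) - S_0 * exp(-qT) * N(-d1)
N(-d1) = 0.51372583; N(-d2) = 0.68182868
P = 26.2700 * 0.99203191 * 0.68182868 - 24.2700 * 0.96078944 * 0.51372583 = 5.7897


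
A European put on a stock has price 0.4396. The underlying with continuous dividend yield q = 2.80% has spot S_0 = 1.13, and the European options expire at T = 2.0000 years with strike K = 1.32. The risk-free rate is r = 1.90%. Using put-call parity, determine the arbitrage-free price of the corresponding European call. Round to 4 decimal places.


Answer: Call price = 0.2373

Derivation:
Put-call parity: C - P = S_0 * exp(-qT) - K * exp(-rT).
S_0 * exp(-qT) = 1.1300 * 0.94553914 = 1.06845922
K * exp(-rT) = 1.3200 * 0.96271294 = 1.27078108
C = P + S*exp(-qT) - K*exp(-rT)
C = 0.4396 + 1.06845922 - 1.27078108 = 0.2373


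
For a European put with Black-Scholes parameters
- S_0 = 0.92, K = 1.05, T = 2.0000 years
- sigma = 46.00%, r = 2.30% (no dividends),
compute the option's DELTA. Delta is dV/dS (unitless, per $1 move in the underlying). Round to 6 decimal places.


Answer: Delta = -0.423555

Derivation:
d1 = 0.1928068474; d2 = -0.4577313913
phi(d1) = 0.3915955338; exp(-qT) = 1.0000000000; exp(-rT) = 0.9550419622
N(-d1) = 0.4235551203
Delta = -exp(-qT) * N(-d1) = -1.0000000000 * 0.4235551203 = -0.423555


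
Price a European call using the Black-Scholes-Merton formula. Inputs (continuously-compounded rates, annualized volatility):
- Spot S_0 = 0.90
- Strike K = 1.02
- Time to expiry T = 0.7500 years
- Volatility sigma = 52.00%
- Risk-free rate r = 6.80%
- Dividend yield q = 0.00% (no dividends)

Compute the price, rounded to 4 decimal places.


Answer: Price = 0.1341

Derivation:
d1 = (ln(S/K) + (r - q + 0.5*sigma^2) * T) / (sigma * sqrt(T)) = 0.06048156
d2 = d1 - sigma * sqrt(T) = -0.38985165
exp(-rT) = 0.95027867; exp(-qT) = 1.00000000
C = S_0 * exp(-qT) * N(d1) - K * exp(-rT) * N(d2)
N(d1) = 0.52411395; N(d2) = 0.34832313
C = 0.9000 * 1.00000000 * 0.52411395 - 1.0200 * 0.95027867 * 0.34832313 = 0.1341


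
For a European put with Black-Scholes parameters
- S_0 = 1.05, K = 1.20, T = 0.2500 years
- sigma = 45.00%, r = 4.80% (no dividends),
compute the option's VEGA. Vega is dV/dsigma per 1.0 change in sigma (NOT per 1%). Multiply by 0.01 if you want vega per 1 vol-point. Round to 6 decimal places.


d1 = -0.4276395228; d2 = -0.6526395228
phi(d1) = 0.3640819447; exp(-qT) = 1.0000000000; exp(-rT) = 0.9880717129
Vega = S * exp(-qT) * phi(d1) * sqrt(T) = 1.0500 * 1.0000000000 * 0.3640819447 * 0.5000000000 = 0.191143

Answer: Vega = 0.191143


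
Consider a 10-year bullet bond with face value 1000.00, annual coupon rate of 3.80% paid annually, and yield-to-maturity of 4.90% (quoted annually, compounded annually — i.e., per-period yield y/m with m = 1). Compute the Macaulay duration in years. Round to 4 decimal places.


Coupon per period c = face * coupon_rate / m = 38.000000
Periods per year m = 1; per-period yield y/m = 0.049000
Number of cashflows N = 10
Cashflows (t years, CF_t, discount factor 1/(1+y/m)^(m*t), PV):
  t = 1.0000: CF_t = 38.000000, DF = 0.953289, PV = 36.224976
  t = 2.0000: CF_t = 38.000000, DF = 0.908760, PV = 34.532866
  t = 3.0000: CF_t = 38.000000, DF = 0.866310, PV = 32.919796
  t = 4.0000: CF_t = 38.000000, DF = 0.825844, PV = 31.382074
  t = 5.0000: CF_t = 38.000000, DF = 0.787268, PV = 29.916181
  t = 6.0000: CF_t = 38.000000, DF = 0.750494, PV = 28.518762
  t = 7.0000: CF_t = 38.000000, DF = 0.715437, PV = 27.186618
  t = 8.0000: CF_t = 38.000000, DF = 0.682018, PV = 25.916699
  t = 9.0000: CF_t = 38.000000, DF = 0.650161, PV = 24.706100
  t = 10.0000: CF_t = 1038.000000, DF = 0.619791, PV = 643.342840
Price P = sum_t PV_t = 914.646912
Macaulay numerator sum_t t * PV_t:
  t * PV_t at t = 1.0000: 36.224976
  t * PV_t at t = 2.0000: 69.065731
  t * PV_t at t = 3.0000: 98.759387
  t * PV_t at t = 4.0000: 125.528296
  t * PV_t at t = 5.0000: 149.580906
  t * PV_t at t = 6.0000: 171.112571
  t * PV_t at t = 7.0000: 190.306324
  t * PV_t at t = 8.0000: 207.333595
  t * PV_t at t = 9.0000: 222.354904
  t * PV_t at t = 10.0000: 6433.428395
Macaulay duration D = (sum_t t * PV_t) / P = 7703.695087 / 914.646912 = 8.422589

Answer: Macaulay duration = 8.4226 years


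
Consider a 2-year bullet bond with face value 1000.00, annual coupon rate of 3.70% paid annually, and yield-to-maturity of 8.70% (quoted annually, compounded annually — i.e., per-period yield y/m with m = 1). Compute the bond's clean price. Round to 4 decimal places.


Coupon per period c = face * coupon_rate / m = 37.000000
Periods per year m = 1; per-period yield y/m = 0.087000
Number of cashflows N = 2
Cashflows (t years, CF_t, discount factor 1/(1+y/m)^(m*t), PV):
  t = 1.0000: CF_t = 37.000000, DF = 0.919963, PV = 34.038638
  t = 2.0000: CF_t = 1037.000000, DF = 0.846332, PV = 877.646587
Price P = sum_t PV_t = 911.685225

Answer: Price = 911.6852


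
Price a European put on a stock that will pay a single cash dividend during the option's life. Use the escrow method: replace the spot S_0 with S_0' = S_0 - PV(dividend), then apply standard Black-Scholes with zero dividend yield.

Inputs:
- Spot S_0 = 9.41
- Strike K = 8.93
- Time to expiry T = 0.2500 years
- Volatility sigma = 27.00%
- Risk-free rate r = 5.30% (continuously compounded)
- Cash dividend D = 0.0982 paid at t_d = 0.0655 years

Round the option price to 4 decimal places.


Answer: Price = 0.2779

Derivation:
PV(D) = D * exp(-r * t_d) = 0.0982 * 0.99653452 = 0.09785969
S_0' = S_0 - PV(D) = 9.4100 - 0.09785969 = 9.31214031
d1 = (ln(S_0'/K) + (r + sigma^2/2)*T) / (sigma*sqrt(T)) = 0.47603751
d2 = d1 - sigma*sqrt(T) = 0.34103751
exp(-rT) = 0.98683739
N(-d1) = 0.31702383; N(-d2) = 0.36653767
P = K * exp(-rT) * N(-d2) - S_0' * N(-d1) = 8.9300 * 0.98683739 * 0.36653767 - 9.31214031 * 0.31702383 = 0.2779


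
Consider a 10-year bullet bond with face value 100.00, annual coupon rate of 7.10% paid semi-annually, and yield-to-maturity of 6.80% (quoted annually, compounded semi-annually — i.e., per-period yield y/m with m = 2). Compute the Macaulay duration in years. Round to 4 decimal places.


Answer: Macaulay duration = 7.3575 years

Derivation:
Coupon per period c = face * coupon_rate / m = 3.550000
Periods per year m = 2; per-period yield y/m = 0.034000
Number of cashflows N = 20
Cashflows (t years, CF_t, discount factor 1/(1+y/m)^(m*t), PV):
  t = 0.5000: CF_t = 3.550000, DF = 0.967118, PV = 3.433269
  t = 1.0000: CF_t = 3.550000, DF = 0.935317, PV = 3.320376
  t = 1.5000: CF_t = 3.550000, DF = 0.904562, PV = 3.211195
  t = 2.0000: CF_t = 3.550000, DF = 0.874818, PV = 3.105605
  t = 2.5000: CF_t = 3.550000, DF = 0.846052, PV = 3.003486
  t = 3.0000: CF_t = 3.550000, DF = 0.818233, PV = 2.904726
  t = 3.5000: CF_t = 3.550000, DF = 0.791327, PV = 2.809212
  t = 4.0000: CF_t = 3.550000, DF = 0.765307, PV = 2.716840
  t = 4.5000: CF_t = 3.550000, DF = 0.740142, PV = 2.627505
  t = 5.0000: CF_t = 3.550000, DF = 0.715805, PV = 2.541107
  t = 5.5000: CF_t = 3.550000, DF = 0.692268, PV = 2.457550
  t = 6.0000: CF_t = 3.550000, DF = 0.669505, PV = 2.376741
  t = 6.5000: CF_t = 3.550000, DF = 0.647490, PV = 2.298589
  t = 7.0000: CF_t = 3.550000, DF = 0.626199, PV = 2.223007
  t = 7.5000: CF_t = 3.550000, DF = 0.605608, PV = 2.149910
  t = 8.0000: CF_t = 3.550000, DF = 0.585695, PV = 2.079217
  t = 8.5000: CF_t = 3.550000, DF = 0.566436, PV = 2.010848
  t = 9.0000: CF_t = 3.550000, DF = 0.547810, PV = 1.944727
  t = 9.5000: CF_t = 3.550000, DF = 0.529797, PV = 1.880781
  t = 10.0000: CF_t = 103.550000, DF = 0.512377, PV = 53.056589
Price P = sum_t PV_t = 102.151280
Macaulay numerator sum_t t * PV_t:
  t * PV_t at t = 0.5000: 1.716634
  t * PV_t at t = 1.0000: 3.320376
  t * PV_t at t = 1.5000: 4.816793
  t * PV_t at t = 2.0000: 6.211210
  t * PV_t at t = 2.5000: 7.508716
  t * PV_t at t = 3.0000: 8.714177
  t * PV_t at t = 3.5000: 9.832244
  t * PV_t at t = 4.0000: 10.867360
  t * PV_t at t = 4.5000: 11.823771
  t * PV_t at t = 5.0000: 12.705535
  t * PV_t at t = 5.5000: 13.516527
  t * PV_t at t = 6.0000: 14.260447
  t * PV_t at t = 6.5000: 14.940829
  t * PV_t at t = 7.0000: 15.561048
  t * PV_t at t = 7.5000: 16.124325
  t * PV_t at t = 8.0000: 16.633733
  t * PV_t at t = 8.5000: 17.092206
  t * PV_t at t = 9.0000: 17.502543
  t * PV_t at t = 9.5000: 17.867415
  t * PV_t at t = 10.0000: 530.565893
Macaulay duration D = (sum_t t * PV_t) / P = 751.581782 / 102.151280 = 7.357537


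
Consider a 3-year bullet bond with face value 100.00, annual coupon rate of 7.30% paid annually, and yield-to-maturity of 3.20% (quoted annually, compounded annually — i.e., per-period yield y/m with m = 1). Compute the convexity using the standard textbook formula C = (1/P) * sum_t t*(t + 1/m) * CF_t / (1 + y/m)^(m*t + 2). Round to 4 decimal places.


Coupon per period c = face * coupon_rate / m = 7.300000
Periods per year m = 1; per-period yield y/m = 0.032000
Number of cashflows N = 3
Cashflows (t years, CF_t, discount factor 1/(1+y/m)^(m*t), PV):
  t = 1.0000: CF_t = 7.300000, DF = 0.968992, PV = 7.073643
  t = 2.0000: CF_t = 7.300000, DF = 0.938946, PV = 6.854306
  t = 3.0000: CF_t = 107.300000, DF = 0.909831, PV = 97.624906
Price P = sum_t PV_t = 111.552855
Convexity numerator sum_t t*(t + 1/m) * CF_t / (1+y/m)^(m*t + 2):
  t = 1.0000: term = 13.283538
  t = 2.0000: term = 38.614936
  t = 3.0000: term = 1099.974156
Convexity = (1/P) * sum = 1151.872630 / 111.552855 = 10.325801

Answer: Convexity = 10.3258


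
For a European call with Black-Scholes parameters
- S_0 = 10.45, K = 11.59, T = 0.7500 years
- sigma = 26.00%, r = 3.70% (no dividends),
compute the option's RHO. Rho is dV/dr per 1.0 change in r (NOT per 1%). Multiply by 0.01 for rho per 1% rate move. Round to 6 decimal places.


Answer: Rho = 2.761698

Derivation:
d1 = -0.2240149197; d2 = -0.4491815247
phi(d1) = 0.3890568215; exp(-qT) = 1.0000000000; exp(-rT) = 0.9726314943
N(d2) = 0.3266503570
Rho = K*T*exp(-rT)*N(d2) = 11.5900 * 0.7500 * 0.9726314943 * 0.3266503570 = 2.761698


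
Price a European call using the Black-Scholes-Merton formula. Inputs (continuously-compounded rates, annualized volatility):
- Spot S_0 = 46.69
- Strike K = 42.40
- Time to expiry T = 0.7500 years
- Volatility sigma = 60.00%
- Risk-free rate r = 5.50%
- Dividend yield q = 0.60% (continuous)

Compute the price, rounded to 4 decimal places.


d1 = (ln(S/K) + (r - q + 0.5*sigma^2) * T) / (sigma * sqrt(T)) = 0.51601959
d2 = d1 - sigma * sqrt(T) = -0.00359565
exp(-rT) = 0.95958920; exp(-qT) = 0.99551011
C = S_0 * exp(-qT) * N(d1) - K * exp(-rT) * N(d2)
N(d1) = 0.69707964; N(d2) = 0.49856555
C = 46.6900 * 0.99551011 * 0.69707964 - 42.4000 * 0.95958920 * 0.49856555 = 12.1156

Answer: Price = 12.1156


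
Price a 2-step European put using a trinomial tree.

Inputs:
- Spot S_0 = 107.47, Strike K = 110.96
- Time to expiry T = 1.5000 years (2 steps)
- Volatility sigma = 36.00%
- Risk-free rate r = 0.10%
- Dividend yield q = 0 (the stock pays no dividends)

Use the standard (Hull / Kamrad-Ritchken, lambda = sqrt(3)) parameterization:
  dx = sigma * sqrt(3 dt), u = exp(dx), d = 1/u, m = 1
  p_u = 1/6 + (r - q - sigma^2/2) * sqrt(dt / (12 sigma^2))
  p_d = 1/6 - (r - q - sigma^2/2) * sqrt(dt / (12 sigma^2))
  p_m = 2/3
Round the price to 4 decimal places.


Answer: Price = V(0,0) = 18.6133

Derivation:
dt = T/N = 0.750000; dx = sigma*sqrt(3*dt) = 0.540000
u = exp(dx) = 1.716007; d = 1/u = 0.582748
p_u = 0.122361, p_m = 0.666667, p_d = 0.210972
Discount per step: exp(-r*dt) = 0.999250
Stock lattice S(k, j) with j the centered position index:
  k=0: S(0,+0) = 107.4700
  k=1: S(1,-1) = 62.6280; S(1,+0) = 107.4700; S(1,+1) = 184.4193
  k=2: S(2,-2) = 36.4963; S(2,-1) = 62.6280; S(2,+0) = 107.4700; S(2,+1) = 184.4193; S(2,+2) = 316.4647
Terminal payoffs V(N, j) = max(K - S_T, 0):
  V(2,-2) = 74.463669; V(2,-1) = 48.332045; V(2,+0) = 3.490000; V(2,+1) = 0.000000; V(2,+2) = 0.000000
Backward induction: V(k, j) = exp(-r*dt) * [p_u * V(k+1, j+1) + p_m * V(k+1, j) + p_d * V(k+1, j-1)]
  V(1,-1) = exp(-r*dt) * [p_u*3.490000 + p_m*48.332045 + p_d*74.463669] = 48.321914
  V(1,+0) = exp(-r*dt) * [p_u*0.000000 + p_m*3.490000 + p_d*48.332045] = 12.513997
  V(1,+1) = exp(-r*dt) * [p_u*0.000000 + p_m*0.000000 + p_d*3.490000] = 0.735741
  V(0,+0) = exp(-r*dt) * [p_u*0.735741 + p_m*12.513997 + p_d*48.321914] = 18.613307


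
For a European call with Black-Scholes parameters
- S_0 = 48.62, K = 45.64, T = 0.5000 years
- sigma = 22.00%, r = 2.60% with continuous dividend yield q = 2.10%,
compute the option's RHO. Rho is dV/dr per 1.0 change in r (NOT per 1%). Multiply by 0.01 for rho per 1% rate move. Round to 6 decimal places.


d1 = 0.5004416072; d2 = 0.3448781154
phi(d1) = 0.3519875637; exp(-qT) = 0.9895549326; exp(-rT) = 0.9870841350
N(d2) = 0.6349069981
Rho = K*T*exp(-rT)*N(d2) = 45.6400 * 0.5000 * 0.9870841350 * 0.6349069981 = 14.301445

Answer: Rho = 14.301445


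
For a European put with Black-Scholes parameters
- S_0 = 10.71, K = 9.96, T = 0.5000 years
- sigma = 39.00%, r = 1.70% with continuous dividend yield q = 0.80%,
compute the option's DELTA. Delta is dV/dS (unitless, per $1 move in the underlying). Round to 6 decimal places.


d1 = 0.4174679126; d2 = 0.1416962680
phi(d1) = 0.3656501554; exp(-qT) = 0.9960079893; exp(-rT) = 0.9915360229
N(-d1) = 0.3381680948
Delta = -exp(-qT) * N(-d1) = -0.9960079893 * 0.3381680948 = -0.336818

Answer: Delta = -0.336818


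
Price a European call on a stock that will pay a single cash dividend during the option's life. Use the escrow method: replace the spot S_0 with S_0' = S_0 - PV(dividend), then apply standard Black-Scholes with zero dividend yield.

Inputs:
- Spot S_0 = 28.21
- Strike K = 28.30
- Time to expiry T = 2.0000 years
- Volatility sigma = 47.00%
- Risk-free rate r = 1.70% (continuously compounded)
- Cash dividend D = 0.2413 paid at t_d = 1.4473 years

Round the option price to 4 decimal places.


PV(D) = D * exp(-r * t_d) = 0.2413 * 0.97569611 = 0.23543547
S_0' = S_0 - PV(D) = 28.2100 - 0.23543547 = 27.97456453
d1 = (ln(S_0'/K) + (r + sigma^2/2)*T) / (sigma*sqrt(T)) = 0.36609157
d2 = d1 - sigma*sqrt(T) = -0.29858880
exp(-rT) = 0.96657150
N(d1) = 0.64285163; N(d2) = 0.38262691
C = S_0' * N(d1) - K * exp(-rT) * N(d2) = 27.97456453 * 0.64285163 - 28.3000 * 0.96657150 * 0.38262691 = 7.5171

Answer: Price = 7.5171


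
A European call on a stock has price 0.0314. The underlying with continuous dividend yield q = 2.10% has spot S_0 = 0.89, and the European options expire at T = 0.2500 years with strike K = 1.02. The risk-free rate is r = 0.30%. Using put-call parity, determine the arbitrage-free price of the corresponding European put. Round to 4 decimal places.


Put-call parity: C - P = S_0 * exp(-qT) - K * exp(-rT).
S_0 * exp(-qT) = 0.8900 * 0.99476376 = 0.88533974
K * exp(-rT) = 1.0200 * 0.99925028 = 1.01923529
P = C - S*exp(-qT) + K*exp(-rT)
P = 0.0314 - 0.88533974 + 1.01923529 = 0.1653

Answer: Put price = 0.1653


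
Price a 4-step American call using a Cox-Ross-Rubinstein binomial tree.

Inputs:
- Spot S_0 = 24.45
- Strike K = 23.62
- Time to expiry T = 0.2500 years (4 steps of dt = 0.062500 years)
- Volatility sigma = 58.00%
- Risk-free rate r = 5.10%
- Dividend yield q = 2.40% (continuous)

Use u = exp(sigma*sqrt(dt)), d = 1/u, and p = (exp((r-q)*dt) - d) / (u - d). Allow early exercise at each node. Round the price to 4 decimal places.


dt = T/N = 0.062500
u = exp(sigma*sqrt(dt)) = 1.156040; d = 1/u = 0.865022
p = (exp((r-q)*dt) - d) / (u - d) = 0.469617
Discount per step: exp(-r*dt) = 0.996818
Stock lattice S(k, i) with i counting down-moves:
  k=0: S(0,0) = 24.4500
  k=1: S(1,0) = 28.2652; S(1,1) = 21.1498
  k=2: S(2,0) = 32.6757; S(2,1) = 24.4500; S(2,2) = 18.2950
  k=3: S(3,0) = 37.7743; S(3,1) = 28.2652; S(3,2) = 21.1498; S(3,3) = 15.8256
  k=4: S(4,0) = 43.6686; S(4,1) = 32.6757; S(4,2) = 24.4500; S(4,3) = 18.2950; S(4,4) = 13.6895
Terminal payoffs V(N, i) = max(S_T - K, 0):
  V(4,0) = 20.048640; V(4,1) = 9.055652; V(4,2) = 0.830000; V(4,3) = 0.000000; V(4,4) = 0.000000
Backward induction: V(k, i) = exp(-r*dt) * [p * V(k+1, i) + (1-p) * V(k+1, i+1)]; then take max(V_cont, immediate exercise) for American.
  V(3,0) = exp(-r*dt) * [p*20.048640 + (1-p)*9.055652] = 14.172897; exercise = 14.154347; V(3,0) = max -> 14.172897
  V(3,1) = exp(-r*dt) * [p*9.055652 + (1-p)*0.830000] = 4.677970; exercise = 4.645167; V(3,1) = max -> 4.677970
  V(3,2) = exp(-r*dt) * [p*0.830000 + (1-p)*0.000000] = 0.388542; exercise = 0.000000; V(3,2) = max -> 0.388542
  V(3,3) = exp(-r*dt) * [p*0.000000 + (1-p)*0.000000] = 0.000000; exercise = 0.000000; V(3,3) = max -> 0.000000
  V(2,0) = exp(-r*dt) * [p*14.172897 + (1-p)*4.677970] = 9.107871; exercise = 9.055652; V(2,0) = max -> 9.107871
  V(2,1) = exp(-r*dt) * [p*4.677970 + (1-p)*0.388542] = 2.395283; exercise = 0.830000; V(2,1) = max -> 2.395283
  V(2,2) = exp(-r*dt) * [p*0.388542 + (1-p)*0.000000] = 0.181885; exercise = 0.000000; V(2,2) = max -> 0.181885
  V(1,0) = exp(-r*dt) * [p*9.107871 + (1-p)*2.395283] = 5.529972; exercise = 4.645167; V(1,0) = max -> 5.529972
  V(1,1) = exp(-r*dt) * [p*2.395283 + (1-p)*0.181885] = 1.217447; exercise = 0.000000; V(1,1) = max -> 1.217447
  V(0,0) = exp(-r*dt) * [p*5.529972 + (1-p)*1.217447] = 3.232362; exercise = 0.830000; V(0,0) = max -> 3.232362

Answer: Price = V(0,0) = 3.2324


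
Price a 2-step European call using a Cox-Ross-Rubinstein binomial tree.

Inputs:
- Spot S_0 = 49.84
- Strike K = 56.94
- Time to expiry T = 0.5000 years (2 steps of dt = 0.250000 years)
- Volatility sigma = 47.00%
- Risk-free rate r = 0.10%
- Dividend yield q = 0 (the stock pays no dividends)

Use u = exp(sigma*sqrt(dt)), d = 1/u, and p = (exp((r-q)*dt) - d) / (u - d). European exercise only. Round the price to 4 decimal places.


dt = T/N = 0.250000
u = exp(sigma*sqrt(dt)) = 1.264909; d = 1/u = 0.790571
p = (exp((r-q)*dt) - d) / (u - d) = 0.442046
Discount per step: exp(-r*dt) = 0.999750
Stock lattice S(k, i) with i counting down-moves:
  k=0: S(0,0) = 49.8400
  k=1: S(1,0) = 63.0431; S(1,1) = 39.4021
  k=2: S(2,0) = 79.7437; S(2,1) = 49.8400; S(2,2) = 31.1501
Terminal payoffs V(N, i) = max(S_T - K, 0):
  V(2,0) = 22.803711; V(2,1) = 0.000000; V(2,2) = 0.000000
Backward induction: V(k, i) = exp(-r*dt) * [p * V(k+1, i) + (1-p) * V(k+1, i+1)].
  V(1,0) = exp(-r*dt) * [p*22.803711 + (1-p)*0.000000] = 10.077769
  V(1,1) = exp(-r*dt) * [p*0.000000 + (1-p)*0.000000] = 0.000000
  V(0,0) = exp(-r*dt) * [p*10.077769 + (1-p)*0.000000] = 4.453724

Answer: Price = V(0,0) = 4.4537


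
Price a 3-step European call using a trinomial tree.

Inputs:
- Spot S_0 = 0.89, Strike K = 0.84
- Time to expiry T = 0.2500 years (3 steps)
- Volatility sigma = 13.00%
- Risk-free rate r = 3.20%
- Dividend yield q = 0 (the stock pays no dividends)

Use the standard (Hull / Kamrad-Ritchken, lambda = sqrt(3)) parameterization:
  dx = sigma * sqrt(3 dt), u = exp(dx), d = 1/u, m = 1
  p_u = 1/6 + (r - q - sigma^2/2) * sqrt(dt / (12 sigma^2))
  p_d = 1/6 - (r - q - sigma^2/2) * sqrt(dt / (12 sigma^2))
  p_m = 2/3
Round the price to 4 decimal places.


Answer: Price = V(0,0) = 0.0610

Derivation:
dt = T/N = 0.083333; dx = sigma*sqrt(3*dt) = 0.065000
u = exp(dx) = 1.067159; d = 1/u = 0.937067
p_u = 0.181763, p_m = 0.666667, p_d = 0.151571
Discount per step: exp(-r*dt) = 0.997337
Stock lattice S(k, j) with j the centered position index:
  k=0: S(0,+0) = 0.8900
  k=1: S(1,-1) = 0.8340; S(1,+0) = 0.8900; S(1,+1) = 0.9498
  k=2: S(2,-2) = 0.7815; S(2,-1) = 0.8340; S(2,+0) = 0.8900; S(2,+1) = 0.9498; S(2,+2) = 1.0136
  k=3: S(3,-3) = 0.7323; S(3,-2) = 0.7815; S(3,-1) = 0.8340; S(3,+0) = 0.8900; S(3,+1) = 0.9498; S(3,+2) = 1.0136; S(3,+3) = 1.0816
Terminal payoffs V(N, j) = max(S_T - K, 0):
  V(3,-3) = 0.000000; V(3,-2) = 0.000000; V(3,-1) = 0.000000; V(3,+0) = 0.050000; V(3,+1) = 0.109772; V(3,+2) = 0.173557; V(3,+3) = 0.241627
Backward induction: V(k, j) = exp(-r*dt) * [p_u * V(k+1, j+1) + p_m * V(k+1, j) + p_d * V(k+1, j-1)]
  V(2,-2) = exp(-r*dt) * [p_u*0.000000 + p_m*0.000000 + p_d*0.000000] = 0.000000
  V(2,-1) = exp(-r*dt) * [p_u*0.050000 + p_m*0.000000 + p_d*0.000000] = 0.009064
  V(2,+0) = exp(-r*dt) * [p_u*0.109772 + p_m*0.050000 + p_d*0.000000] = 0.053144
  V(2,+1) = exp(-r*dt) * [p_u*0.173557 + p_m*0.109772 + p_d*0.050000] = 0.112007
  V(2,+2) = exp(-r*dt) * [p_u*0.241627 + p_m*0.173557 + p_d*0.109772] = 0.175792
  V(1,-1) = exp(-r*dt) * [p_u*0.053144 + p_m*0.009064 + p_d*0.000000] = 0.015660
  V(1,+0) = exp(-r*dt) * [p_u*0.112007 + p_m*0.053144 + p_d*0.009064] = 0.057009
  V(1,+1) = exp(-r*dt) * [p_u*0.175792 + p_m*0.112007 + p_d*0.053144] = 0.114373
  V(0,+0) = exp(-r*dt) * [p_u*0.114373 + p_m*0.057009 + p_d*0.015660] = 0.061006
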